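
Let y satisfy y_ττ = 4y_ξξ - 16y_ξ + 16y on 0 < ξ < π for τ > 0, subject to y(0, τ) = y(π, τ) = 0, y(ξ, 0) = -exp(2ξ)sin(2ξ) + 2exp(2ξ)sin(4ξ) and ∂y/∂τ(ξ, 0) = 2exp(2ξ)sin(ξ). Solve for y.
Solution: Substitute y = exp(2ξ)u, i.e. u = exp(-2ξ)y.
By the product rule, y_ξ = exp(2ξ)(u_ξ + 2u), y_ξξ = exp(2ξ)(u_ξξ + 4u_ξ + 4u), y_ττ = exp(2ξ)u_ττ.
Substituting into the PDE and dividing by exp(2ξ): u_ττ = 4(u_ξξ + 4u_ξ + 4u) - 16(u_ξ + 2u) + 16u.
The lower-order terms cancel, leaving the standard wave equation u_ττ = 4u_ξξ.
Initial data for u: u(ξ,0) = exp(-2ξ)y(ξ,0) = -sin(2ξ) + 2sin(4ξ); u_τ(ξ,0) = exp(-2ξ)y_τ(ξ,0) = 2sin(ξ). The boundary conditions carry over: u(0,τ) = u(π,τ) = 0.
Solve for u:
  Using separation of variables u = X(ξ)T(τ):
  Eigenfunctions: sin(nξ), n = 1, 2, 3, ...
  General solution: u(ξ, τ) = Σ [A_n cos(2n τ) + B_n sin(2n τ)] sin(nξ)
  From u(ξ,0) = -sin(2ξ) + 2sin(4ξ): A_2=-1, A_4=2. From u_τ(ξ,0) = 2sin(ξ), using u_τ(ξ,0) = Σ ω_n B_n sin(nξ) with ω_n = 2n: B_1 = 2/2 = 1.
Hence u(ξ,τ) = sin(ξ)sin(2τ) - sin(2ξ)cos(4τ) + 2sin(4ξ)cos(8τ).
Transform back: y(ξ,τ) = exp(2ξ)u(ξ,τ).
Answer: y(ξ, τ) = exp(2ξ)sin(ξ)sin(2τ) - exp(2ξ)sin(2ξ)cos(4τ) + 2exp(2ξ)sin(4ξ)cos(8τ)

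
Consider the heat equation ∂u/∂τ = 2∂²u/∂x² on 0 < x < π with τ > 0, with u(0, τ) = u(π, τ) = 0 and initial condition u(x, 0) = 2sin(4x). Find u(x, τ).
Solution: Separating variables: u = Σ c_n exp(-2n²τ) sin(nx). From u(x,0) = 2sin(4x): c_4=2.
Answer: u(x, τ) = 2exp(-32τ)sin(4x)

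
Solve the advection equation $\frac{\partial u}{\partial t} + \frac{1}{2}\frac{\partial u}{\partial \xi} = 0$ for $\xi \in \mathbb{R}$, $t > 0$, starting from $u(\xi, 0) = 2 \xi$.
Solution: By characteristics ($d\xi/dt = 1/2$), $u(\xi,t) = f(\xi - \frac{1}{2}t)$ with $f = u( \cdot , 0)$.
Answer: $u(\xi, t) = 2 \xi -  t$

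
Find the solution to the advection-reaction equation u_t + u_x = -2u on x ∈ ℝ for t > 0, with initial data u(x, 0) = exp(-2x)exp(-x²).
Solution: Substitute u = exp(-2x)w.
Then u_x = exp(-2x)(w_x - 2w), u_t = exp(-2x)w_t; substituting and dividing by exp(-2x), the lower-order terms cancel: w_t + w_x = 0 (standard advection equation).
Data for w: w(x,0) = exp(2x)u(x,0) = exp(-x²).
By characteristics (dx/dt = 1), w(x,t) = f(x - t) with f = w(·, 0).
So w(x,t) = exp(-(-t + x)²), and u(x,t) = exp(-2x)w(x,t).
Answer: u(x, t) = exp(-2x)exp(-(-t + x)²)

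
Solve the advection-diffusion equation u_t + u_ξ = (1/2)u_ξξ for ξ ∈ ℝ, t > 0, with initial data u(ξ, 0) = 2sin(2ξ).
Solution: Moving frame: η = ξ - t, σ = t, u = w(η,σ), so u_t = w_σ - w_η and u_ξξ = w_ηη.
Hence u_t + u_ξ = w_σ and the PDE becomes the heat equation w_σ = (1/2)w_ηη on η ∈ ℝ.
Initial data: w(η,0) = u(η,0) = 2sin(2η). Each mode sin(nη) decays as exp(-n²σ/2) on ℝ, so w(η,σ) = Σ c_n exp(-n²σ/2) sin(nη) with c_2=2: w(η,σ) = 2exp(-2σ)sin(2η).
Substituting back: u(ξ,t) = w(ξ - t, t).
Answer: u(ξ, t) = -2exp(-2t)sin(2t - 2ξ)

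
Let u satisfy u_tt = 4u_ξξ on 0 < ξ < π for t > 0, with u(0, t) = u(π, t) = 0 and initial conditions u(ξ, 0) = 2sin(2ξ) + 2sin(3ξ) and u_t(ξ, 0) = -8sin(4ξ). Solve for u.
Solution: Using separation of variables u = X(ξ)T(t):
Eigenfunctions: sin(nξ), n = 1, 2, 3, ...
General solution: u(ξ, t) = Σ [A_n cos(2n t) + B_n sin(2n t)] sin(nξ)
From u(ξ,0) = 2sin(2ξ) + 2sin(3ξ): A_2=2, A_3=2. From u_t(ξ,0) = -8sin(4ξ), using u_t(ξ,0) = Σ ω_n B_n sin(nξ) with ω_n = 2n: B_4 = (-8)/8 = -1.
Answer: u(ξ, t) = -sin(8t)sin(4ξ) + 2sin(2ξ)cos(4t) + 2sin(3ξ)cos(6t)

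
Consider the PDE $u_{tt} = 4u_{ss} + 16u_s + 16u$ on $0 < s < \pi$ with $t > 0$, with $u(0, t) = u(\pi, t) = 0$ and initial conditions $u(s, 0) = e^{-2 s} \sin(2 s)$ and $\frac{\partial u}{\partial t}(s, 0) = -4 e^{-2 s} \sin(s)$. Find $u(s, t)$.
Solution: Substitute $u = e^{-2s}w$, i.e. $w = e^{2s}u$.
By the product rule, $u_s = e^{-2s}(w_s - 2w)$, $u_{ss} = e^{-2s}(w_{ss} - 4w_s + 4w)$, $u_{tt} = e^{-2s}w_{tt}$.
Substituting into the PDE and dividing by $e^{-2s}$: $w_{tt} = 4(w_{ss} - 4w_s + 4w) + 16(w_s - 2w) + 16w$.
The lower-order terms cancel, leaving the standard wave equation $w_{tt} = 4w_{ss}$.
Initial data for $w$: $w(s,0) = e^{2s}u(s,0) = \sin(2 s)$; $w_t(s,0) = e^{2s}u_t(s,0) = -4 \sin(s)$. The boundary conditions carry over: $w(0,t) = w(\pi,t) = 0$.
Solve for $w$:
  Using separation of variables $w = X(s)T(t)$:
  Eigenfunctions: $\sin(ns)$, $n = 1, 2, 3, \ldots$
  General solution: $w(s, t) = \sum [A_n \cos(2n t) + B_n \sin(2n t)] \sin(ns)$
  From $w(s,0) = \sin(2 s)$: $A_2=1$. From $w_t(s,0) = -4 \sin(s)$, using $w_t(s,0) = \sum \omega_n B_n \sin(ns)$ with $\omega_n = 2n$: $B_1 = (-4)/2 = -2$.
Hence $w(s,t) = -2 \sin(s) \sin(2 t) + \sin(2 s) \cos(4 t)$.
Transform back: $u(s,t) = e^{-2s}w(s,t)$.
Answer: $u(s, t) = -2 e^{-2 s} \sin(s) \sin(2 t) + e^{-2 s} \sin(2 s) \cos(4 t)$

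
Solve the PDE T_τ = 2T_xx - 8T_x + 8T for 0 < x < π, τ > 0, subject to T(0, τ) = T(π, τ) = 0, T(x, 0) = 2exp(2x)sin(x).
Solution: Substitute T = exp(2x)u, i.e. u = exp(-2x)T.
By the product rule, T_x = exp(2x)(u_x + 2u), T_xx = exp(2x)(u_xx + 4u_x + 4u), T_τ = exp(2x)u_τ.
Substituting into the PDE and dividing by exp(2x): u_τ = 2(u_xx + 4u_x + 4u) - 8(u_x + 2u) + 8u.
The lower-order terms cancel, leaving the standard heat equation u_τ = 2u_xx.
Initial data for u: u(x,0) = exp(-2x)T(x,0) = 2sin(x). The boundary conditions carry over: u(0,τ) = u(π,τ) = 0.
Solve for u:
  Using separation of variables u = X(x)G(τ):
  Eigenfunctions: sin(nx), n = 1, 2, 3, ...
  General solution: u(x, τ) = Σ c_n sin(nx) exp(-2n² τ)
  Matching u(x,0) = 2sin(x) term by term: c_1=2.
Hence u(x,τ) = 2exp(-2τ)sin(x).
Transform back: T(x,τ) = exp(2x)u(x,τ).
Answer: T(x, τ) = 2exp(2x)exp(-2τ)sin(x)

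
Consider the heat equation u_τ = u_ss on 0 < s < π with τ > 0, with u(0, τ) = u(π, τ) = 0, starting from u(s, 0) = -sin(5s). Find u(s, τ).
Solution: Separating variables: u = Σ c_n exp(-n²τ) sin(ns). From u(s,0) = -sin(5s): c_5=-1.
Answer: u(s, τ) = -exp(-25τ)sin(5s)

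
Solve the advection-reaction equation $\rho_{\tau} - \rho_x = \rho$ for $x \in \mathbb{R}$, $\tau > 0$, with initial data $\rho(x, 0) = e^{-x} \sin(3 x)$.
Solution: Substitute $\rho = e^{-x}u$, i.e. $u = e^{x}\rho$.
By the product rule, $\rho_x = e^{-x}(u_x - u)$, $\rho_{\tau} = e^{-x}u_{\tau}$.
Substituting into the PDE and dividing by $e^{-x}$: $u_{\tau} - (u_x - u) = u$.
The lower-order terms cancel, leaving the standard advection equation $u_{\tau} - u_x = 0$.
Initial data for $u$: $u(x,0) = e^{x}\rho(x,0) = \sin(3 x)$.
Solve for $u$:
  By method of characteristics (waves move left with speed 1):
  Along characteristics $x + \tau =$ const, $u$ is constant, so $u(x,\tau) = f(x + \tau)$ with $f = u( \cdot , 0)$.
Hence $u(x,\tau) = \sin(3 x + 3 \tau)$.
Transform back: $\rho(x,\tau) = e^{-x}u(x,\tau)$.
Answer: $\rho(x, \tau) = e^{-x} \sin(3 \tau + 3 x)$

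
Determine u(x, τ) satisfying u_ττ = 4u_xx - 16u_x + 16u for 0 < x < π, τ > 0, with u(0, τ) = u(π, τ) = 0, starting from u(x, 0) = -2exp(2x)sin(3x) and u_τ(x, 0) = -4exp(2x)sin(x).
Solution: Substitute u = exp(2x)w, i.e. w = exp(-2x)u.
By the product rule, u_x = exp(2x)(w_x + 2w), u_xx = exp(2x)(w_xx + 4w_x + 4w), u_ττ = exp(2x)w_ττ.
Substituting into the PDE and dividing by exp(2x): w_ττ = 4(w_xx + 4w_x + 4w) - 16(w_x + 2w) + 16w.
The lower-order terms cancel, leaving the standard wave equation w_ττ = 4w_xx.
Initial data for w: w(x,0) = exp(-2x)u(x,0) = -2sin(3x); w_τ(x,0) = exp(-2x)u_τ(x,0) = -4sin(x). The boundary conditions carry over: w(0,τ) = w(π,τ) = 0.
Solve for w:
  Using separation of variables w = X(x)T(τ):
  Eigenfunctions: sin(nx), n = 1, 2, 3, ...
  General solution: w(x, τ) = Σ [A_n cos(2n τ) + B_n sin(2n τ)] sin(nx)
  From w(x,0) = -2sin(3x): A_3=-2. From w_τ(x,0) = -4sin(x), using w_τ(x,0) = Σ ω_n B_n sin(nx) with ω_n = 2n: B_1 = (-4)/2 = -2.
Hence w(x,τ) = -2sin(x)sin(2τ) - 2sin(3x)cos(6τ).
Transform back: u(x,τ) = exp(2x)w(x,τ).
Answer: u(x, τ) = -2exp(2x)sin(x)sin(2τ) - 2exp(2x)sin(3x)cos(6τ)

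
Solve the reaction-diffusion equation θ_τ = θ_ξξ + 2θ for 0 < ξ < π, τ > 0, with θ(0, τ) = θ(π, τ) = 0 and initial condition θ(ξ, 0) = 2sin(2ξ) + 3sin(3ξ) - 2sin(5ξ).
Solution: Substitute θ = exp(2τ)u.
Then θ_τ = exp(2τ)(u_τ + 2u), θ_ξξ = exp(2τ)u_ξξ; substituting and dividing by exp(2τ), the lower-order terms cancel: u_τ = u_ξξ (standard heat equation).
Data for u: u(ξ,0) = θ(ξ,0) = 2sin(2ξ) + 3sin(3ξ) - 2sin(5ξ). The boundary conditions carry over: u(0,τ) = u(π,τ) = 0.
Separating variables: u = Σ c_n exp(-n²τ) sin(nξ). From u(ξ,0) = 2sin(2ξ) + 3sin(3ξ) - 2sin(5ξ): c_2=2, c_3=3, c_5=-2.
So u(ξ,τ) = 2exp(-4τ)sin(2ξ) + 3exp(-9τ)sin(3ξ) - 2exp(-25τ)sin(5ξ), and θ(ξ,τ) = exp(2τ)u(ξ,τ).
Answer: θ(ξ, τ) = 2exp(-2τ)sin(2ξ) + 3exp(-7τ)sin(3ξ) - 2exp(-23τ)sin(5ξ)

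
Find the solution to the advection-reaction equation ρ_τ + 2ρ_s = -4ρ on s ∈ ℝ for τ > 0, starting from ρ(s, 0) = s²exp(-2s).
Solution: Substitute ρ = exp(-2s)u, i.e. u = exp(2s)ρ.
By the product rule, ρ_s = exp(-2s)(u_s - 2u), ρ_τ = exp(-2s)u_τ.
Substituting into the PDE and dividing by exp(-2s): u_τ + 2(u_s - 2u) = -4u.
The lower-order terms cancel, leaving the standard advection equation u_τ + 2u_s = 0.
Initial data for u: u(s,0) = exp(2s)ρ(s,0) = s².
Solve for u:
  By method of characteristics (waves move right with speed 2):
  Along characteristics s - 2τ = const, u is constant, so u(s,τ) = f(s - 2τ) with f = u(·, 0).
Hence u(s,τ) = s² - 4sτ + 4τ².
Transform back: ρ(s,τ) = exp(-2s)u(s,τ).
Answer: ρ(s, τ) = s²exp(-2s) - 4sτexp(-2s) + 4τ²exp(-2s)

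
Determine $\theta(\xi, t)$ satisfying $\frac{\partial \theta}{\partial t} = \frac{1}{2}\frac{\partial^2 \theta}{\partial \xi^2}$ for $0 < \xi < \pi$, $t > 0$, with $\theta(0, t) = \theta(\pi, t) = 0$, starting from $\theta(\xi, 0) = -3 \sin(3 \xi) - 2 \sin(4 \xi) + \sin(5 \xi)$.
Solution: Using separation of variables $\theta = X(\xi)G(t)$:
Eigenfunctions: $\sin(n\xi)$, $n = 1, 2, 3, \ldots$
General solution: $\theta(\xi, t) = \sum c_n \sin(n\xi) e^{-n^2 t/2}$
Matching $\theta(\xi,0) = -3 \sin(3 \xi) - 2 \sin(4 \xi) + \sin(5 \xi)$ term by term: $c_3=-3, c_4=-2, c_5=1$.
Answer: $\theta(\xi, t) = -2 e^{-8 t} \sin(4 \xi) - 3 e^{-9 t/2} \sin(3 \xi) + e^{-25 t/2} \sin(5 \xi)$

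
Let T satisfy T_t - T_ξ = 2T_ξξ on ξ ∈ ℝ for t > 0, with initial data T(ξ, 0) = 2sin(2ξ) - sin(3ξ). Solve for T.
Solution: Change to a moving frame: let η = ξ + t, σ = t and write T(ξ,t) = u(η,σ).
By the chain rule T_t = u_σ + u_η, T_ξ = u_η, T_ξξ = u_ηη.
Then T_t - T_ξ = u_σ: the advection term cancels and the PDE becomes the heat equation u_σ = 2u_ηη on η ∈ ℝ.
Initial data: u(η,0) = T(η,0) = 2sin(2η) - sin(3η).
On η ∈ ℝ each mode satisfies (sin(nη))″ = -n² sin(nη), so exp(-2n²σ) sin(nη) solves the heat equation; by superposition u(η,σ) = Σ c_n exp(-2n²σ) sin(nη).
Reading off the coefficients: c_2=2, c_3=-1, so u(η,σ) = 2exp(-8σ)sin(2η) - exp(-18σ)sin(3η).
Substituting back η = ξ + t, σ = t: T(ξ,t) = u(ξ + t, t).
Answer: T(ξ, t) = 2exp(-8t)sin(2t + 2ξ) - exp(-18t)sin(3t + 3ξ)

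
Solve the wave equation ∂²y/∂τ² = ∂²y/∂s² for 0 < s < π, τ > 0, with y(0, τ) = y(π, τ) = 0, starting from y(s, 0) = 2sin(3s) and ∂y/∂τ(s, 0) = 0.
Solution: Using separation of variables y = X(s)T(τ):
Eigenfunctions: sin(ns), n = 1, 2, 3, ...
General solution: y(s, τ) = Σ [A_n cos(n τ) + B_n sin(n τ)] sin(ns)
From y(s,0) = 2sin(3s): A_3=2. From y_τ(s,0) = 0: all B_n = 0.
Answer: y(s, τ) = 2sin(3s)cos(3τ)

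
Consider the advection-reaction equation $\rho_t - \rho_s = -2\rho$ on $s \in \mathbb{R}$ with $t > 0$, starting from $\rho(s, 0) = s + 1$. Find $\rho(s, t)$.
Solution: Substitute $\rho = e^{-2t}u$, i.e. $u = e^{2t}\rho$.
By the product rule, $\rho_t = e^{-2t}(u_t - 2u)$, $\rho_s = e^{-2t}u_s$.
Substituting into the PDE and dividing by $e^{-2t}$: $u_t - 2u - u_s = -2u$.
The lower-order terms cancel, leaving the standard advection equation $u_t - u_s = 0$.
Initial data for $u$: $u(s,0) = \rho(s,0) = s + 1$.
Solve for $u$:
  By method of characteristics (waves move left with speed 1):
  Along characteristics $s + t =$ const, $u$ is constant, so $u(s,t) = f(s + t)$ with $f = u( \cdot , 0)$.
Hence $u(s,t) = s + t + 1$.
Transform back: $\rho(s,t) = e^{-2t}u(s,t)$.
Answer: $\rho(s, t) = s e^{-2 t} + t e^{-2 t} + e^{-2 t}$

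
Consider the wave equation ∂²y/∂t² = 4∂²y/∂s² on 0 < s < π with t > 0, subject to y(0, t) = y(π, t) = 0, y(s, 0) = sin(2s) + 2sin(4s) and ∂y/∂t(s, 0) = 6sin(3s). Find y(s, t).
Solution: Using separation of variables y = X(s)T(t):
Eigenfunctions: sin(ns), n = 1, 2, 3, ...
General solution: y(s, t) = Σ [A_n cos(2n t) + B_n sin(2n t)] sin(ns)
From y(s,0) = sin(2s) + 2sin(4s): A_2=1, A_4=2. From y_t(s,0) = 6sin(3s), using y_t(s,0) = Σ ω_n B_n sin(ns) with ω_n = 2n: B_3 = 6/6 = 1.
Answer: y(s, t) = sin(2s)cos(4t) + sin(3s)sin(6t) + 2sin(4s)cos(8t)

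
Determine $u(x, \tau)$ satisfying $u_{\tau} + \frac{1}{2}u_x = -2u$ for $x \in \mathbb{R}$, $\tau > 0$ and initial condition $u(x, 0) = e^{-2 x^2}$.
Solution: Substitute $u = e^{-2\tau}w$, i.e. $w = e^{2\tau}u$.
By the product rule, $u_{\tau} = e^{-2\tau}(w_{\tau} - 2w)$, $u_x = e^{-2\tau}w_x$.
Substituting into the PDE and dividing by $e^{-2\tau}$: $w_{\tau} - 2w + \frac{1}{2}w_x = -2w$.
The lower-order terms cancel, leaving the standard advection equation $w_{\tau} + \frac{1}{2}w_x = 0$.
Initial data for $w$: $w(x,0) = u(x,0) = e^{-2 x^2}$.
Solve for $w$:
  By method of characteristics (waves move right with speed 1/2):
  Along characteristics $x - \frac{1}{2}\tau =$ const, $w$ is constant, so $w(x,\tau) = f(x - \frac{1}{2}\tau)$ with $f = w( \cdot , 0)$.
Hence $w(x,\tau) = e^{-2 (x - \tau/2)^2}$.
Transform back: $u(x,\tau) = e^{-2\tau}w(x,\tau)$.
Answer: $u(x, \tau) = e^{-2 \tau} e^{-2 (-\tau/2 + x)^2}$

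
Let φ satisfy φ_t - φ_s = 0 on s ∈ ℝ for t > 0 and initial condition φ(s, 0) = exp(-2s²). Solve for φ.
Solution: By characteristics (ds/dt = -1), φ(s,t) = f(s + t) with f = φ(·, 0).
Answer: φ(s, t) = exp(-2(s + t)²)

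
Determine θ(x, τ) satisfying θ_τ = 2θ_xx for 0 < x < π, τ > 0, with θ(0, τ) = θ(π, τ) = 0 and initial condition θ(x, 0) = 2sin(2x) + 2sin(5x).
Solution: Separating variables: θ = Σ c_n exp(-2n²τ) sin(nx). From θ(x,0) = 2sin(2x) + 2sin(5x): c_2=2, c_5=2.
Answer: θ(x, τ) = 2exp(-8τ)sin(2x) + 2exp(-50τ)sin(5x)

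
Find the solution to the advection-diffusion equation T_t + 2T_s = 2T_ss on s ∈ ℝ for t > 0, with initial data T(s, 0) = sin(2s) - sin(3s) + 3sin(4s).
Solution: Change to a moving frame: let η = s - 2t, σ = t and write T(s,t) = u(η,σ).
By the chain rule T_t = u_σ - 2u_η, T_s = u_η, T_ss = u_ηη.
Then T_t + 2T_s = u_σ: the advection term cancels and the PDE becomes the heat equation u_σ = 2u_ηη on η ∈ ℝ.
Initial data: u(η,0) = T(η,0) = sin(2η) - sin(3η) + 3sin(4η).
On η ∈ ℝ each mode satisfies (sin(nη))″ = -n² sin(nη), so exp(-2n²σ) sin(nη) solves the heat equation; by superposition u(η,σ) = Σ c_n exp(-2n²σ) sin(nη).
Reading off the coefficients: c_2=1, c_3=-1, c_4=3, so u(η,σ) = exp(-8σ)sin(2η) - exp(-18σ)sin(3η) + 3exp(-32σ)sin(4η).
Substituting back η = s - 2t, σ = t: T(s,t) = u(s - 2t, t).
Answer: T(s, t) = exp(-8t)sin(2s - 4t) - exp(-18t)sin(3s - 6t) + 3exp(-32t)sin(4s - 8t)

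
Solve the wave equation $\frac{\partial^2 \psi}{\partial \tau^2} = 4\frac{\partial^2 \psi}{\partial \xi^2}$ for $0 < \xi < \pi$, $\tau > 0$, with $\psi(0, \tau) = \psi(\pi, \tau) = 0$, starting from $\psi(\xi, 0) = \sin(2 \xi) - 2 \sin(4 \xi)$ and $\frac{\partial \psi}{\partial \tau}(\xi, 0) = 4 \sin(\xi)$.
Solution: Separating variables: $\psi = \sum [A_n \cos(\omega_n \tau) + B_n \sin(\omega_n \tau)] \sin(n\xi)$, $\omega_n = 2n$. From ICs ($B_n$ = velocity coefficient / $\omega_n$): $A_2=1, A_4=-2, B_1=2$.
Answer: $\psi(\xi, \tau) = 2 \sin(2 \tau) \sin(\xi) + \sin(2 \xi) \cos(4 \tau) - 2 \sin(4 \xi) \cos(8 \tau)$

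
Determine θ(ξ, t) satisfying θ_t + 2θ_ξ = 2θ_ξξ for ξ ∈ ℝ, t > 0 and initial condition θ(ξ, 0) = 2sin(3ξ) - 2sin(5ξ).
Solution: Moving frame: η = ξ - 2t, σ = t, θ = u(η,σ), so θ_t = u_σ - 2u_η and θ_ξξ = u_ηη.
Hence θ_t + 2θ_ξ = u_σ and the PDE becomes the heat equation u_σ = 2u_ηη on η ∈ ℝ.
Initial data: u(η,0) = θ(η,0) = 2sin(3η) - 2sin(5η). Each mode sin(nη) decays as exp(-2n²σ) on ℝ, so u(η,σ) = Σ c_n exp(-2n²σ) sin(nη) with c_3=2, c_5=-2: u(η,σ) = 2exp(-18σ)sin(3η) - 2exp(-50σ)sin(5η).
Substituting back: θ(ξ,t) = u(ξ - 2t, t).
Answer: θ(ξ, t) = -2exp(-18t)sin(6t - 3ξ) + 2exp(-50t)sin(10t - 5ξ)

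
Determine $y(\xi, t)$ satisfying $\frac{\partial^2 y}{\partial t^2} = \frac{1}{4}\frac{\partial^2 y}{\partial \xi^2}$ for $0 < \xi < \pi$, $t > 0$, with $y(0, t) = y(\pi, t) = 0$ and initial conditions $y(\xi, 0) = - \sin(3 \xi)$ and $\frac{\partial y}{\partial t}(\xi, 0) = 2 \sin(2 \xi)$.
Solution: Using separation of variables $y = X(\xi)T(t)$:
Eigenfunctions: $\sin(n\xi)$, $n = 1, 2, 3, \ldots$
General solution: $y(\xi, t) = \sum [A_n \cos(n t/2) + B_n \sin(n t/2)] \sin(n\xi)$
From $y(\xi,0) = - \sin(3 \xi)$: $A_3=-1$. From $y_t(\xi,0) = 2 \sin(2 \xi)$, using $y_t(\xi,0) = \sum \omega_n B_n \sin(n\xi)$ with $\omega_n = n/2$: $B_2 = 2/1 = 2$.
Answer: $y(\xi, t) = 2 \sin(2 \xi) \sin(t) -  \sin(3 \xi) \cos(3 t/2)$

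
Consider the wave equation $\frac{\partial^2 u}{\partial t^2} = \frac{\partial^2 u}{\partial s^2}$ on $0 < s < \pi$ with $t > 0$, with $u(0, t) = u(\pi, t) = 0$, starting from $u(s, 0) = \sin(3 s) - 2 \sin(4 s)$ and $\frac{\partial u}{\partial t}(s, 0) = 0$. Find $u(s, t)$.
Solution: Using separation of variables $u = X(s)T(t)$:
Eigenfunctions: $\sin(ns)$, $n = 1, 2, 3, \ldots$
General solution: $u(s, t) = \sum [A_n \cos(n t) + B_n \sin(n t)] \sin(ns)$
From $u(s,0) = \sin(3 s) - 2 \sin(4 s)$: $A_3=1, A_4=-2$. From $u_t(s,0) = 0$: all $B_n = 0$.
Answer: $u(s, t) = \sin(3 s) \cos(3 t) - 2 \sin(4 s) \cos(4 t)$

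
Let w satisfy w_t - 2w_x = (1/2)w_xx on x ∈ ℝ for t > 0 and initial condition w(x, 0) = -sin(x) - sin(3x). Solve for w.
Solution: Moving frame: η = x + 2t, σ = t, w = u(η,σ), so w_t = u_σ + 2u_η and w_xx = u_ηη.
Hence w_t - 2w_x = u_σ and the PDE becomes the heat equation u_σ = (1/2)u_ηη on η ∈ ℝ.
Initial data: u(η,0) = w(η,0) = -sin(η) - sin(3η). Each mode sin(nη) decays as exp(-n²σ/2) on ℝ, so u(η,σ) = Σ c_n exp(-n²σ/2) sin(nη) with c_1=-1, c_3=-1: u(η,σ) = -exp(-σ/2)sin(η) - exp(-9σ/2)sin(3η).
Substituting back: w(x,t) = u(x + 2t, t).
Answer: w(x, t) = -exp(-t/2)sin(2t + x) - exp(-9t/2)sin(6t + 3x)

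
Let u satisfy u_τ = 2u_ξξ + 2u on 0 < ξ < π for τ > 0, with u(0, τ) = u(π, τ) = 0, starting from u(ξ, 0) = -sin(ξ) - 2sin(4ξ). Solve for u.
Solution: Substitute u = exp(2τ)w, i.e. w = exp(-2τ)u.
By the product rule, u_τ = exp(2τ)(w_τ + 2w), u_ξξ = exp(2τ)w_ξξ.
Substituting into the PDE and dividing by exp(2τ): w_τ + 2w = 2w_ξξ + 2w.
The lower-order terms cancel, leaving the standard heat equation w_τ = 2w_ξξ.
Initial data for w: w(ξ,0) = u(ξ,0) = -sin(ξ) - 2sin(4ξ). The boundary conditions carry over: w(0,τ) = w(π,τ) = 0.
Solve for w:
  Using separation of variables w = X(ξ)T(τ):
  Eigenfunctions: sin(nξ), n = 1, 2, 3, ...
  General solution: w(ξ, τ) = Σ c_n sin(nξ) exp(-2n² τ)
  Matching w(ξ,0) = -sin(ξ) - 2sin(4ξ) term by term: c_1=-1, c_4=-2.
Hence w(ξ,τ) = -exp(-2τ)sin(ξ) - 2exp(-32τ)sin(4ξ).
Transform back: u(ξ,τ) = exp(2τ)w(ξ,τ).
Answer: u(ξ, τ) = -sin(ξ) - 2exp(-30τ)sin(4ξ)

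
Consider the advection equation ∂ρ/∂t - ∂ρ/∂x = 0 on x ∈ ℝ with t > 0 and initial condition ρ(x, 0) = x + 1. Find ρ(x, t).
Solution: By method of characteristics (waves move left with speed 1):
Along characteristics x + t = const, ρ is constant, so ρ(x,t) = f(x + t) with f = ρ(·, 0).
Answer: ρ(x, t) = t + x + 1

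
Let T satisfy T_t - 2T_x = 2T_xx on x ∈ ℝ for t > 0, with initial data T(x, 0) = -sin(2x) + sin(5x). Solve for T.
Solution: Change to a moving frame: let η = x + 2t, σ = t and write T(x,t) = u(η,σ).
By the chain rule T_t = u_σ + 2u_η, T_x = u_η, T_xx = u_ηη.
Then T_t - 2T_x = u_σ: the advection term cancels and the PDE becomes the heat equation u_σ = 2u_ηη on η ∈ ℝ.
Initial data: u(η,0) = T(η,0) = -sin(2η) + sin(5η).
On η ∈ ℝ each mode satisfies (sin(nη))″ = -n² sin(nη), so exp(-2n²σ) sin(nη) solves the heat equation; by superposition u(η,σ) = Σ c_n exp(-2n²σ) sin(nη).
Reading off the coefficients: c_2=-1, c_5=1, so u(η,σ) = -exp(-8σ)sin(2η) + exp(-50σ)sin(5η).
Substituting back η = x + 2t, σ = t: T(x,t) = u(x + 2t, t).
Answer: T(x, t) = -exp(-8t)sin(4t + 2x) + exp(-50t)sin(10t + 5x)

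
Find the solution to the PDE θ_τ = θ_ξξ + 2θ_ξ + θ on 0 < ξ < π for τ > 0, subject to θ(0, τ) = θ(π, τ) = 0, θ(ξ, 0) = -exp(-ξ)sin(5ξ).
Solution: Substitute θ = exp(-ξ)u.
Then θ_ξ = exp(-ξ)(u_ξ - u), θ_ξξ = exp(-ξ)(u_ξξ - 2u_ξ + u), θ_τ = exp(-ξ)u_τ; substituting and dividing by exp(-ξ), the lower-order terms cancel: u_τ = u_ξξ (standard heat equation).
Data for u: u(ξ,0) = exp(ξ)θ(ξ,0) = -sin(5ξ). The boundary conditions carry over: u(0,τ) = u(π,τ) = 0.
Separating variables: u = Σ c_n exp(-n²τ) sin(nξ). From u(ξ,0) = -sin(5ξ): c_5=-1.
So u(ξ,τ) = -exp(-25τ)sin(5ξ), and θ(ξ,τ) = exp(-ξ)u(ξ,τ).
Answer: θ(ξ, τ) = -exp(-ξ)exp(-25τ)sin(5ξ)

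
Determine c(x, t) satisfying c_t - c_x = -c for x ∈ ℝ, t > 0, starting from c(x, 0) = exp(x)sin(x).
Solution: Substitute c = exp(x)u, i.e. u = exp(-x)c.
By the product rule, c_x = exp(x)(u_x + u), c_t = exp(x)u_t.
Substituting into the PDE and dividing by exp(x): u_t - (u_x + u) = -u.
The lower-order terms cancel, leaving the standard advection equation u_t - u_x = 0.
Initial data for u: u(x,0) = exp(-x)c(x,0) = sin(x).
Solve for u:
  By method of characteristics (waves move left with speed 1):
  Along characteristics x + t = const, u is constant, so u(x,t) = f(x + t) with f = u(·, 0).
Hence u(x,t) = sin(t + x).
Transform back: c(x,t) = exp(x)u(x,t).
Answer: c(x, t) = exp(x)sin(t + x)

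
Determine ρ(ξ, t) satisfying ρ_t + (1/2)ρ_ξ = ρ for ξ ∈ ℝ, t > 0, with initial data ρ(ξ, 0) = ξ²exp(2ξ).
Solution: Substitute ρ = exp(2ξ)u.
Then ρ_ξ = exp(2ξ)(u_ξ + 2u), ρ_t = exp(2ξ)u_t; substituting and dividing by exp(2ξ), the lower-order terms cancel: u_t + (1/2)u_ξ = 0 (standard advection equation).
Data for u: u(ξ,0) = exp(-2ξ)ρ(ξ,0) = ξ².
By characteristics (dξ/dt = 1/2), u(ξ,t) = f(ξ - (1/2)t) with f = u(·, 0).
So u(ξ,t) = (1/4)t² - tξ + ξ², and ρ(ξ,t) = exp(2ξ)u(ξ,t).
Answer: ρ(ξ, t) = (1/4)t²exp(2ξ) - tξexp(2ξ) + ξ²exp(2ξ)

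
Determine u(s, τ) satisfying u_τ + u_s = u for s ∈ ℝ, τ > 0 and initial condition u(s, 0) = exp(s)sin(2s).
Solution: Substitute u = exp(s)w.
Then u_s = exp(s)(w_s + w), u_τ = exp(s)w_τ; substituting and dividing by exp(s), the lower-order terms cancel: w_τ + w_s = 0 (standard advection equation).
Data for w: w(s,0) = exp(-s)u(s,0) = sin(2s).
By characteristics (ds/dτ = 1), w(s,τ) = f(s - τ) with f = w(·, 0).
So w(s,τ) = sin(2s - 2τ), and u(s,τ) = exp(s)w(s,τ).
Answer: u(s, τ) = exp(s)sin(2s - 2τ)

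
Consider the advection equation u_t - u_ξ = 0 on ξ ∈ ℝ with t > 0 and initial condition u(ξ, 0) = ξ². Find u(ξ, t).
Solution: By characteristics (dξ/dt = -1), u(ξ,t) = f(ξ + t) with f = u(·, 0).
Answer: u(ξ, t) = t² + 2tξ + ξ²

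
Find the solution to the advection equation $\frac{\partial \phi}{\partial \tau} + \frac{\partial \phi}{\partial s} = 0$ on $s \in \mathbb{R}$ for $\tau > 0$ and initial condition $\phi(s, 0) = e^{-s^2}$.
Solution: By characteristics ($ds/d\tau = 1$), $\phi(s,\tau) = f(s - \tau)$ with $f = \phi( \cdot , 0)$.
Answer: $\phi(s, \tau) = e^{-(-\tau + s)^2}$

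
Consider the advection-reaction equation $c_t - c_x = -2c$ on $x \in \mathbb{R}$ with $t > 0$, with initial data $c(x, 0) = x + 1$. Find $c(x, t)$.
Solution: Substitute $c = e^{-2t}u$, i.e. $u = e^{2t}c$.
By the product rule, $c_t = e^{-2t}(u_t - 2u)$, $c_x = e^{-2t}u_x$.
Substituting into the PDE and dividing by $e^{-2t}$: $u_t - 2u - u_x = -2u$.
The lower-order terms cancel, leaving the standard advection equation $u_t - u_x = 0$.
Initial data for $u$: $u(x,0) = c(x,0) = x + 1$.
Solve for $u$:
  By method of characteristics (waves move left with speed 1):
  Along characteristics $x + t =$ const, $u$ is constant, so $u(x,t) = f(x + t)$ with $f = u( \cdot , 0)$.
Hence $u(x,t) = t + x + 1$.
Transform back: $c(x,t) = e^{-2t}u(x,t)$.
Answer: $c(x, t) = t e^{-2 t} + x e^{-2 t} + e^{-2 t}$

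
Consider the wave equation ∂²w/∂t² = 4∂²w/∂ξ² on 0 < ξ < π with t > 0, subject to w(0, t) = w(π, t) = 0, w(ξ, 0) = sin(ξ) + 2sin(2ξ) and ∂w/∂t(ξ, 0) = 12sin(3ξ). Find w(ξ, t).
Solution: Using separation of variables w = X(ξ)T(t):
Eigenfunctions: sin(nξ), n = 1, 2, 3, ...
General solution: w(ξ, t) = Σ [A_n cos(2n t) + B_n sin(2n t)] sin(nξ)
From w(ξ,0) = sin(ξ) + 2sin(2ξ): A_1=1, A_2=2. From w_t(ξ,0) = 12sin(3ξ), using w_t(ξ,0) = Σ ω_n B_n sin(nξ) with ω_n = 2n: B_3 = 12/6 = 2.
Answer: w(ξ, t) = 2sin(6t)sin(3ξ) + sin(ξ)cos(2t) + 2sin(2ξ)cos(4t)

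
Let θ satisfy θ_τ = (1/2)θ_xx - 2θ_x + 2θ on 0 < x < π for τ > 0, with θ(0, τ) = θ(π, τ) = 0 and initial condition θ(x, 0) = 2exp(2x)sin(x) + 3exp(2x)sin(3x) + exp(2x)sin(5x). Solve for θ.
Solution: Substitute θ = exp(2x)u, i.e. u = exp(-2x)θ.
By the product rule, θ_x = exp(2x)(u_x + 2u), θ_xx = exp(2x)(u_xx + 4u_x + 4u), θ_τ = exp(2x)u_τ.
Substituting into the PDE and dividing by exp(2x): u_τ = (1/2)(u_xx + 4u_x + 4u) - 2(u_x + 2u) + 2u.
The lower-order terms cancel, leaving the standard heat equation u_τ = (1/2)u_xx.
Initial data for u: u(x,0) = exp(-2x)θ(x,0) = 2sin(x) + 3sin(3x) + sin(5x). The boundary conditions carry over: u(0,τ) = u(π,τ) = 0.
Solve for u:
  Using separation of variables u = X(x)G(τ):
  Eigenfunctions: sin(nx), n = 1, 2, 3, ...
  General solution: u(x, τ) = Σ c_n sin(nx) exp(-n² τ/2)
  Matching u(x,0) = 2sin(x) + 3sin(3x) + sin(5x) term by term: c_1=2, c_3=3, c_5=1.
Hence u(x,τ) = 2exp(-τ/2)sin(x) + 3exp(-9τ/2)sin(3x) + exp(-25τ/2)sin(5x).
Transform back: θ(x,τ) = exp(2x)u(x,τ).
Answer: θ(x, τ) = 2exp(2x)exp(-τ/2)sin(x) + 3exp(2x)exp(-9τ/2)sin(3x) + exp(2x)exp(-25τ/2)sin(5x)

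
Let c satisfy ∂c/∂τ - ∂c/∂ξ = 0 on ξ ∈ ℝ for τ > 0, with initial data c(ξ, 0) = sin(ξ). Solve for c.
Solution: By characteristics (dξ/dτ = -1), c(ξ,τ) = f(ξ + τ) with f = c(·, 0).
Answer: c(ξ, τ) = sin(ξ + τ)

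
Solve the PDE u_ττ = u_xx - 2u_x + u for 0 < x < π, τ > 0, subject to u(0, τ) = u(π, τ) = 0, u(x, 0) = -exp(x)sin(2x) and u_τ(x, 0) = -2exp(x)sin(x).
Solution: Substitute u = exp(x)w, i.e. w = exp(-x)u.
By the product rule, u_x = exp(x)(w_x + w), u_xx = exp(x)(w_xx + 2w_x + w), u_ττ = exp(x)w_ττ.
Substituting into the PDE and dividing by exp(x): w_ττ = (w_xx + 2w_x + w) - 2(w_x + w) + w.
The lower-order terms cancel, leaving the standard wave equation w_ττ = w_xx.
Initial data for w: w(x,0) = exp(-x)u(x,0) = -sin(2x); w_τ(x,0) = exp(-x)u_τ(x,0) = -2sin(x). The boundary conditions carry over: w(0,τ) = w(π,τ) = 0.
Solve for w:
  Using separation of variables w = X(x)T(τ):
  Eigenfunctions: sin(nx), n = 1, 2, 3, ...
  General solution: w(x, τ) = Σ [A_n cos(n τ) + B_n sin(n τ)] sin(nx)
  From w(x,0) = -sin(2x): A_2=-1. From w_τ(x,0) = -2sin(x), using w_τ(x,0) = Σ ω_n B_n sin(nx) with ω_n = n: B_1 = (-2)/1 = -2.
Hence w(x,τ) = -2sin(x)sin(τ) - sin(2x)cos(2τ).
Transform back: u(x,τ) = exp(x)w(x,τ).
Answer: u(x, τ) = -2exp(x)sin(x)sin(τ) - exp(x)sin(2x)cos(2τ)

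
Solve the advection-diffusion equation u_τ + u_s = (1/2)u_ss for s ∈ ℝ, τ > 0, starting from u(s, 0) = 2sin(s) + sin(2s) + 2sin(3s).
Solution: Moving frame: η = s - τ, σ = τ, u = w(η,σ), so u_τ = w_σ - w_η and u_ss = w_ηη.
Hence u_τ + u_s = w_σ and the PDE becomes the heat equation w_σ = (1/2)w_ηη on η ∈ ℝ.
Initial data: w(η,0) = u(η,0) = 2sin(η) + sin(2η) + 2sin(3η). Each mode sin(nη) decays as exp(-n²σ/2) on ℝ, so w(η,σ) = Σ c_n exp(-n²σ/2) sin(nη) with c_1=2, c_2=1, c_3=2: w(η,σ) = exp(-2σ)sin(2η) + 2exp(-σ/2)sin(η) + 2exp(-9σ/2)sin(3η).
Substituting back: u(s,τ) = w(s - τ, τ).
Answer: u(s, τ) = exp(-2τ)sin(2s - 2τ) + 2exp(-τ/2)sin(s - τ) + 2exp(-9τ/2)sin(3s - 3τ)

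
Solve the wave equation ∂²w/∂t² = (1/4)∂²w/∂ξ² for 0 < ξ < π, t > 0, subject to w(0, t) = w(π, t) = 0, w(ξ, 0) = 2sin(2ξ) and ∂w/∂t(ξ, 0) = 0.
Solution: Using separation of variables w = X(ξ)T(t):
Eigenfunctions: sin(nξ), n = 1, 2, 3, ...
General solution: w(ξ, t) = Σ [A_n cos(n t/2) + B_n sin(n t/2)] sin(nξ)
From w(ξ,0) = 2sin(2ξ): A_2=2. From w_t(ξ,0) = 0: all B_n = 0.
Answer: w(ξ, t) = 2sin(2ξ)cos(t)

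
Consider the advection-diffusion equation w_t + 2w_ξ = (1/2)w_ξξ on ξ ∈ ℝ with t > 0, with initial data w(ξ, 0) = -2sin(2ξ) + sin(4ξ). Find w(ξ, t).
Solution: Change to a moving frame: let η = ξ - 2t, σ = t and write w(ξ,t) = u(η,σ).
By the chain rule w_t = u_σ - 2u_η, w_ξ = u_η, w_ξξ = u_ηη.
Then w_t + 2w_ξ = u_σ: the advection term cancels and the PDE becomes the heat equation u_σ = (1/2)u_ηη on η ∈ ℝ.
Initial data: u(η,0) = w(η,0) = -2sin(2η) + sin(4η).
On η ∈ ℝ each mode satisfies (sin(nη))″ = -n² sin(nη), so exp(-n²σ/2) sin(nη) solves the heat equation; by superposition u(η,σ) = Σ c_n exp(-n²σ/2) sin(nη).
Reading off the coefficients: c_2=-2, c_4=1, so u(η,σ) = -2exp(-2σ)sin(2η) + exp(-8σ)sin(4η).
Substituting back η = ξ - 2t, σ = t: w(ξ,t) = u(ξ - 2t, t).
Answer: w(ξ, t) = 2exp(-2t)sin(4t - 2ξ) - exp(-8t)sin(8t - 4ξ)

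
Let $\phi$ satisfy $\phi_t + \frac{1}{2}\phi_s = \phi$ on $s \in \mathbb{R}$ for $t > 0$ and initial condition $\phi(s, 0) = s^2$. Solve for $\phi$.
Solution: Substitute $\phi = e^{t}u$, i.e. $u = e^{-t}\phi$.
By the product rule, $\phi_t = e^{t}(u_t + u)$, $\phi_s = e^{t}u_s$.
Substituting into the PDE and dividing by $e^{t}$: $u_t + u + \frac{1}{2}u_s = u$.
The lower-order terms cancel, leaving the standard advection equation $u_t + \frac{1}{2}u_s = 0$.
Initial data for $u$: $u(s,0) = \phi(s,0) = s^2$.
Solve for $u$:
  By method of characteristics (waves move right with speed 1/2):
  Along characteristics $s - \frac{1}{2}t =$ const, $u$ is constant, so $u(s,t) = f(s - \frac{1}{2}t)$ with $f = u( \cdot , 0)$.
Hence $u(s,t) = s^2 - s t + \frac{1}{4} t^2$.
Transform back: $\phi(s,t) = e^{t}u(s,t)$.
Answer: $\phi(s, t) = s^2 e^{t} -  s t e^{t} + \frac{1}{4} t^2 e^{t}$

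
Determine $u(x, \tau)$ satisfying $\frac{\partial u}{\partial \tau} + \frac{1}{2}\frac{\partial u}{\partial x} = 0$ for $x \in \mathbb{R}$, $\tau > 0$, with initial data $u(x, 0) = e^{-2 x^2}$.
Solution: By method of characteristics (waves move right with speed 1/2):
Along characteristics $x - \frac{1}{2}\tau =$ const, $u$ is constant, so $u(x,\tau) = f(x - \frac{1}{2}\tau)$ with $f = u( \cdot , 0)$.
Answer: $u(x, \tau) = e^{-2 (-\tau/2 + x)^2}$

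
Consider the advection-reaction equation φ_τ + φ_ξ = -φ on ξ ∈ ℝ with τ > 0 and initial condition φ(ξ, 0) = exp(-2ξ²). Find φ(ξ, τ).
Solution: Substitute φ = exp(-τ)u, i.e. u = exp(τ)φ.
By the product rule, φ_τ = exp(-τ)(u_τ - u), φ_ξ = exp(-τ)u_ξ.
Substituting into the PDE and dividing by exp(-τ): u_τ - u + u_ξ = -u.
The lower-order terms cancel, leaving the standard advection equation u_τ + u_ξ = 0.
Initial data for u: u(ξ,0) = φ(ξ,0) = exp(-2ξ²).
Solve for u:
  By method of characteristics (waves move right with speed 1):
  Along characteristics ξ - τ = const, u is constant, so u(ξ,τ) = f(ξ - τ) with f = u(·, 0).
Hence u(ξ,τ) = exp(-2(ξ - τ)²).
Transform back: φ(ξ,τ) = exp(-τ)u(ξ,τ).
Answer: φ(ξ, τ) = exp(-τ)exp(-2(ξ - τ)²)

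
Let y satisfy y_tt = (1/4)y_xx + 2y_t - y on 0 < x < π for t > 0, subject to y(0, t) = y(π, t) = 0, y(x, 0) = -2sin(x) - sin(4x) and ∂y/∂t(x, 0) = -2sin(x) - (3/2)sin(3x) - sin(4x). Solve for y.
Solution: Substitute y = exp(t)u.
Then y_t = exp(t)(u_t + u), y_tt = exp(t)(u_tt + 2u_t + u), y_xx = exp(t)u_xx; substituting and dividing by exp(t), the lower-order terms cancel: u_tt = (1/4)u_xx (standard wave equation).
Data for u: u(x,0) = y(x,0) = -2sin(x) - sin(4x); u_t(x,0) = y_t(x,0) - y(x,0) = -(3/2)sin(3x). The boundary conditions carry over: u(0,t) = u(π,t) = 0.
Separating variables: u = Σ [A_n cos(ω_n t) + B_n sin(ω_n t)] sin(nx), ω_n = n/2. From ICs (B_n = velocity coefficient / ω_n): A_1=-2, A_4=-1, B_3=-1.
So u(x,t) = -sin(3t/2)sin(3x) - 2sin(x)cos(t/2) - sin(4x)cos(2t), and y(x,t) = exp(t)u(x,t).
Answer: y(x, t) = -exp(t)sin(3t/2)sin(3x) - 2exp(t)sin(x)cos(t/2) - exp(t)sin(4x)cos(2t)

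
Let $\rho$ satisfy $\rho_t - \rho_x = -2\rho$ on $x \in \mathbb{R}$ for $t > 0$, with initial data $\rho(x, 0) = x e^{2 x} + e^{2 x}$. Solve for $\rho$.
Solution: Substitute $\rho = e^{2x}u$.
Then $\rho_x = e^{2x}(u_x + 2u)$, $\rho_t = e^{2x}u_t$; substituting and dividing by $e^{2x}$, the lower-order terms cancel: $u_t - u_x = 0$ (standard advection equation).
Data for $u$: $u(x,0) = e^{-2x}\rho(x,0) = x + 1$.
By characteristics ($dx/dt = -1$), $u(x,t) = f(x + t)$ with $f = u( \cdot , 0)$.
So $u(x,t) = t + x + 1$, and $\rho(x,t) = e^{2x}u(x,t)$.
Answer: $\rho(x, t) = t e^{2 x} + x e^{2 x} + e^{2 x}$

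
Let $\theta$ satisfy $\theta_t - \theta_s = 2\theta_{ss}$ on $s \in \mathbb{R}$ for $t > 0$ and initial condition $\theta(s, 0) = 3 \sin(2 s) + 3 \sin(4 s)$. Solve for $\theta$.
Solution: Change to a moving frame: let $\eta = s + t$, $\sigma = t$ and write $\theta(s,t) = u(\eta,\sigma)$.
By the chain rule $\theta_t = u_{\sigma} + u_{\eta}$, $\theta_s = u_{\eta}$, $\theta_{ss} = u_{\eta\eta}$.
Then $\theta_t - \theta_s = u_{\sigma}$: the advection term cancels and the PDE becomes the heat equation $u_{\sigma} = 2u_{\eta\eta}$ on $\eta \in \mathbb{R}$.
Initial data: $u(\eta,0) = \theta(\eta,0) = 3 \sin(2 \eta) + 3 \sin(4 \eta)$.
On $\eta \in \mathbb{R}$ each mode satisfies $(\sin(n\eta))'' = -n^2 \sin(n\eta)$, so $e^{-2n^2\sigma} \sin(n\eta)$ solves the heat equation; by superposition $u(\eta,\sigma) = \sum c_n e^{-2n^2\sigma} \sin(n\eta)$.
Reading off the coefficients: $c_2=3, c_4=3$, so $u(\eta,\sigma) = 3 e^{-8 \sigma} \sin(2 \eta) + 3 e^{-32 \sigma} \sin(4 \eta)$.
Substituting back $\eta = s + t$, $\sigma = t$: $\theta(s,t) = u(s + t, t)$.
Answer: $\theta(s, t) = 3 e^{-8 t} \sin(2 s + 2 t) + 3 e^{-32 t} \sin(4 s + 4 t)$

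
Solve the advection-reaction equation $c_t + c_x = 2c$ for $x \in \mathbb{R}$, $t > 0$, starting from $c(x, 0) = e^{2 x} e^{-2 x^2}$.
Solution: Substitute $c = e^{2x}u$, i.e. $u = e^{-2x}c$.
By the product rule, $c_x = e^{2x}(u_x + 2u)$, $c_t = e^{2x}u_t$.
Substituting into the PDE and dividing by $e^{2x}$: $u_t + (u_x + 2u) = 2u$.
The lower-order terms cancel, leaving the standard advection equation $u_t + u_x = 0$.
Initial data for $u$: $u(x,0) = e^{-2x}c(x,0) = e^{-2 x^2}$.
Solve for $u$:
  By method of characteristics (waves move right with speed 1):
  Along characteristics $x - t =$ const, $u$ is constant, so $u(x,t) = f(x - t)$ with $f = u( \cdot , 0)$.
Hence $u(x,t) = e^{-2 (-t + x)^2}$.
Transform back: $c(x,t) = e^{2x}u(x,t)$.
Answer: $c(x, t) = e^{2 x} e^{-2 (-t + x)^2}$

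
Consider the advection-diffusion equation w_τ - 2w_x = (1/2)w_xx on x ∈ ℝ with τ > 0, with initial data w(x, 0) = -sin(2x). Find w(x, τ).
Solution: Change to a moving frame: let η = x + 2τ, σ = τ and write w(x,τ) = u(η,σ).
By the chain rule w_τ = u_σ + 2u_η, w_x = u_η, w_xx = u_ηη.
Then w_τ - 2w_x = u_σ: the advection term cancels and the PDE becomes the heat equation u_σ = (1/2)u_ηη on η ∈ ℝ.
Initial data: u(η,0) = w(η,0) = -sin(2η).
On η ∈ ℝ each mode satisfies (sin(nη))″ = -n² sin(nη), so exp(-n²σ/2) sin(nη) solves the heat equation; by superposition u(η,σ) = Σ c_n exp(-n²σ/2) sin(nη).
Reading off the coefficients: c_2=-1, so u(η,σ) = -exp(-2σ)sin(2η).
Substituting back η = x + 2τ, σ = τ: w(x,τ) = u(x + 2τ, τ).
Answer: w(x, τ) = -exp(-2τ)sin(2x + 4τ)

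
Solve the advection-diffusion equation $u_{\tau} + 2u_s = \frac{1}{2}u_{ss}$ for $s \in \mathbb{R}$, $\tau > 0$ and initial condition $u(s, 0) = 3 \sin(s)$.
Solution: Change to a moving frame: let $\eta = s - 2\tau$, $\sigma = \tau$ and write $u(s,\tau) = w(\eta,\sigma)$.
By the chain rule $u_{\tau} = w_{\sigma} - 2w_{\eta}$, $u_s = w_{\eta}$, $u_{ss} = w_{\eta\eta}$.
Then $u_{\tau} + 2u_s = w_{\sigma}$: the advection term cancels and the PDE becomes the heat equation $w_{\sigma} = \frac{1}{2}w_{\eta\eta}$ on $\eta \in \mathbb{R}$.
Initial data: $w(\eta,0) = u(\eta,0) = 3 \sin(\eta)$.
On $\eta \in \mathbb{R}$ each mode satisfies $(\sin(n\eta))'' = -n^2 \sin(n\eta)$, so $e^{-n^2\sigma/2} \sin(n\eta)$ solves the heat equation; by superposition $w(\eta,\sigma) = \sum c_n e^{-n^2\sigma/2} \sin(n\eta)$.
Reading off the coefficients: $c_1=3$, so $w(\eta,\sigma) = 3 e^{-\sigma/2} \sin(\eta)$.
Substituting back $\eta = s - 2\tau$, $\sigma = \tau$: $u(s,\tau) = w(s - 2\tau, \tau)$.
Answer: $u(s, \tau) = -3 e^{-\tau/2} \sin(2 \tau - s)$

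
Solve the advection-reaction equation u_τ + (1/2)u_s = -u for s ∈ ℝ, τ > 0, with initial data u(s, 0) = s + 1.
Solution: Substitute u = exp(-τ)w.
Then u_τ = exp(-τ)(w_τ - w), u_s = exp(-τ)w_s; substituting and dividing by exp(-τ), the lower-order terms cancel: w_τ + (1/2)w_s = 0 (standard advection equation).
Data for w: w(s,0) = u(s,0) = s + 1.
By characteristics (ds/dτ = 1/2), w(s,τ) = f(s - (1/2)τ) with f = w(·, 0).
So w(s,τ) = s - (1/2)τ + 1, and u(s,τ) = exp(-τ)w(s,τ).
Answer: u(s, τ) = sexp(-τ) - (1/2)τexp(-τ) + exp(-τ)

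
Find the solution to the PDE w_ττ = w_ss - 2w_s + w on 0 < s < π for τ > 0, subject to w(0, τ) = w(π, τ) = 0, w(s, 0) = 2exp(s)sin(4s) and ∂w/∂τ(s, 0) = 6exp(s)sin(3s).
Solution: Substitute w = exp(s)u.
Then w_s = exp(s)(u_s + u), w_ss = exp(s)(u_ss + 2u_s + u), w_ττ = exp(s)u_ττ; substituting and dividing by exp(s), the lower-order terms cancel: u_ττ = u_ss (standard wave equation).
Data for u: u(s,0) = exp(-s)w(s,0) = 2sin(4s); u_τ(s,0) = exp(-s)w_τ(s,0) = 6sin(3s). The boundary conditions carry over: u(0,τ) = u(π,τ) = 0.
Separating variables: u = Σ [A_n cos(ω_n τ) + B_n sin(ω_n τ)] sin(ns), ω_n = n. From ICs (B_n = velocity coefficient / ω_n): A_4=2, B_3=2.
So u(s,τ) = 2sin(3s)sin(3τ) + 2sin(4s)cos(4τ), and w(s,τ) = exp(s)u(s,τ).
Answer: w(s, τ) = 2exp(s)sin(3s)sin(3τ) + 2exp(s)sin(4s)cos(4τ)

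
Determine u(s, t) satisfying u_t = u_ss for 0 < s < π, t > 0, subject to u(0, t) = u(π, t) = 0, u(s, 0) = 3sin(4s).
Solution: Using separation of variables u = X(s)T(t):
Eigenfunctions: sin(ns), n = 1, 2, 3, ...
General solution: u(s, t) = Σ c_n sin(ns) exp(-n² t)
Matching u(s,0) = 3sin(4s) term by term: c_4=3.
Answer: u(s, t) = 3exp(-16t)sin(4s)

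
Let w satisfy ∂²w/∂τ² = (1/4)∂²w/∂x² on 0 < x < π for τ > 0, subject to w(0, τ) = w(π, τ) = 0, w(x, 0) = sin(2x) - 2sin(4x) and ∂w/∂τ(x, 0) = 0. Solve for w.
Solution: Using separation of variables w = X(x)T(τ):
Eigenfunctions: sin(nx), n = 1, 2, 3, ...
General solution: w(x, τ) = Σ [A_n cos(n τ/2) + B_n sin(n τ/2)] sin(nx)
From w(x,0) = sin(2x) - 2sin(4x): A_2=1, A_4=-2. From w_τ(x,0) = 0: all B_n = 0.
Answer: w(x, τ) = sin(2x)cos(τ) - 2sin(4x)cos(2τ)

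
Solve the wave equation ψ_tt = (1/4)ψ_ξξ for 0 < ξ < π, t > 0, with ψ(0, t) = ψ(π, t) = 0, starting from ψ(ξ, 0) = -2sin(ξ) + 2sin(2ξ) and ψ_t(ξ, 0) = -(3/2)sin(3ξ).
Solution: Separating variables: ψ = Σ [A_n cos(ω_n t) + B_n sin(ω_n t)] sin(nξ), ω_n = n/2. From ICs (B_n = velocity coefficient / ω_n): A_1=-2, A_2=2, B_3=-1.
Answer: ψ(ξ, t) = -sin(3t/2)sin(3ξ) - 2sin(ξ)cos(t/2) + 2sin(2ξ)cos(t)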